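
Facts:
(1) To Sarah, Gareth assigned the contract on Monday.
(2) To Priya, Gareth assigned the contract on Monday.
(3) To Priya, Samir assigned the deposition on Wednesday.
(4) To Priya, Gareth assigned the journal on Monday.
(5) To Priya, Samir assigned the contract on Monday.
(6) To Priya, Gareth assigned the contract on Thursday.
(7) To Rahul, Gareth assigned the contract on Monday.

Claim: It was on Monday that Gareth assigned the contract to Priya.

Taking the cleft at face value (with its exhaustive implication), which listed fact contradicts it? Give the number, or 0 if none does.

6

Focus of the cleft: "on Monday" (the setting). Presupposed background: agent = Gareth, thing = the contract, recipient = Priya.
The exhaustive reading says no other setting fits that background.
Fact (6) shares the background but with setting = on Thursday; exhaustivity is violated.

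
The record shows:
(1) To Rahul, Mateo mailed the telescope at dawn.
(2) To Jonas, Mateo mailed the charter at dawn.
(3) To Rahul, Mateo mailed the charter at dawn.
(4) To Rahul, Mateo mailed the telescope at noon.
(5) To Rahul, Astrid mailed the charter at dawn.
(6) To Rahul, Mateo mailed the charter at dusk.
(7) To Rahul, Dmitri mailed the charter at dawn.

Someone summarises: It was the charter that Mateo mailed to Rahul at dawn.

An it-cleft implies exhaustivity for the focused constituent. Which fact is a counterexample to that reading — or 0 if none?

The cleft puts "the charter" in focus and presupposes the open proposition with same agent, recipient, setting (Mateo / Rahul / at dawn).
The exhaustive reading says no other thing fits that background.
But fact (1) also has same agent, recipient, setting (Mateo / Rahul / at dawn), with thing = the telescope — so the exhaustive reading fails.

1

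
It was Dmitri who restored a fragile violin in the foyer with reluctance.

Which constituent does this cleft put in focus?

Dmitri

In an it-cleft "It was X that/who ...", the clefted constituent X is the focus; the that/who-clause expresses the presupposed open proposition.
Here the focus is "Dmitri". The backgrounded (presupposed) material includes "a fragile violin", "with reluctance" and "in the foyer".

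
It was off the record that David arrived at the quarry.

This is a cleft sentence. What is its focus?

off the record

In an it-cleft "It was X that/who ...", the clefted constituent X is the focus; the that/who-clause expresses the presupposed open proposition.
Here the focus is "off the record". The backgrounded (presupposed) material includes "David" and "at the quarry".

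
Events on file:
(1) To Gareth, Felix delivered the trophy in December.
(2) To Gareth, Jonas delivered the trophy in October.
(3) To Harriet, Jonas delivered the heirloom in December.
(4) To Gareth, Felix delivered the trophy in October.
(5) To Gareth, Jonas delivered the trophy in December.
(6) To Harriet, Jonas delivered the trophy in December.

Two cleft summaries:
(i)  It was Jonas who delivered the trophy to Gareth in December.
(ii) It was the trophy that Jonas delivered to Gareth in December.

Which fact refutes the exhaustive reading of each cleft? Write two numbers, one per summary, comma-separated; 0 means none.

1, 0

Summary (i) focuses "Jonas" (the agent); background same thing, recipient, setting (the trophy / Gareth / in December). Fact (1) matches that background with agent = Felix — refutes (i).
Summary (ii) focuses "the trophy" (the thing); background same agent, recipient, setting (Jonas / Gareth / in December). No fact matches that background with a different thing, so 0.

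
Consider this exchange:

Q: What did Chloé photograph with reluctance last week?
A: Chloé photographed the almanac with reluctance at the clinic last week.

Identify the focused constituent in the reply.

the almanac

The wh-word "what" asks about the direct object.
In the answer, "Chloé", "last week" and "with reluctance" are given — repeated from the question.
"at the clinic" is also new, but it specifies the location, which is not what the question asks about — so it is not the focus.
The constituent filling the direct object gap is "the almanac"; that is the focus.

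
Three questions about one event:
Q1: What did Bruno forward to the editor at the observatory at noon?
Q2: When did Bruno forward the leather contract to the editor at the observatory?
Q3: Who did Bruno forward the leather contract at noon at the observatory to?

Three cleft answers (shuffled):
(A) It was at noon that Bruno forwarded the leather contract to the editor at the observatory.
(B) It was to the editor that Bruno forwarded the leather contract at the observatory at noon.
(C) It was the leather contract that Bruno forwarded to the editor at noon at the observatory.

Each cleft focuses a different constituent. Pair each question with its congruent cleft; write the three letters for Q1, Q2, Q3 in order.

CAB

Q1 asks about the direct object; cleft (C) focuses "the leather contract", which is the direct object — so Q1 → C.
Q2 asks about the time; cleft (A) focuses "at noon", which is the time — so Q2 → A.
Q3 asks about the recipient; cleft (B) focuses "to the editor", which is the recipient — so Q3 → B.
Mapping: Q1→C, Q2→A, Q3→B.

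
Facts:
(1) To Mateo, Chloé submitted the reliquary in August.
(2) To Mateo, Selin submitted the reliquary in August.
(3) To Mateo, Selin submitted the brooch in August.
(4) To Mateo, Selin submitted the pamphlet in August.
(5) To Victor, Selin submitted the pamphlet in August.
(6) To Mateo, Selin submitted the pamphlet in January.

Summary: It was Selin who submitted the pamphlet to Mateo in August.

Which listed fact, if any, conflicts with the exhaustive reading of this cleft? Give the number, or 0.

0

Focus of the cleft: "Selin" (the agent). Presupposed background: thing = the pamphlet, recipient = Mateo, setting = in August.
The exhaustive reading says no other agent fits that background.
Every other fact differs from the presupposition on some backgrounded slot, so none challenges the exhaustivity.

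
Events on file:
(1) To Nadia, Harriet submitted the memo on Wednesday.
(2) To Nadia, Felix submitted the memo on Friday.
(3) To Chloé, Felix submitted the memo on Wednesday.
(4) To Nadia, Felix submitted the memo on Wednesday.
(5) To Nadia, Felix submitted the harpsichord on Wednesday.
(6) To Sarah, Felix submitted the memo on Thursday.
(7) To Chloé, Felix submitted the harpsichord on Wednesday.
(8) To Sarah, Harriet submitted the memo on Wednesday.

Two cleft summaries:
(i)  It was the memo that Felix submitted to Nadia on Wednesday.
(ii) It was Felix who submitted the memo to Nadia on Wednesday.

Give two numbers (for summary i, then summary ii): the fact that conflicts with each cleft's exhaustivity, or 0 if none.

(i): focus "the memo". Looking for same agent, recipient, setting (Felix / Nadia / on Wednesday) with some other thing — fact (5) has the harpsichord there. Refuted.
(ii): focus "Felix". Looking for same thing, recipient, setting (the memo / Nadia / on Wednesday) with some other agent — fact (1) has Harriet there. Refuted.

5, 1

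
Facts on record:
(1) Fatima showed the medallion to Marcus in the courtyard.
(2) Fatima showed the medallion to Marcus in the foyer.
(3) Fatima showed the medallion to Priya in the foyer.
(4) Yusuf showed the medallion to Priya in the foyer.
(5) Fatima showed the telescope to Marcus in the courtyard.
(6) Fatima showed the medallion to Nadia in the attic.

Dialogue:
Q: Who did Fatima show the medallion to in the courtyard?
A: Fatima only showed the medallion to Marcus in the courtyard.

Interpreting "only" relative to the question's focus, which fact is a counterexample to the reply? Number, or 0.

Answering "Who did ... to ...?" puts focus on the recipient — here, "Marcus".
So "only" ranges over recipients; the rest (same agent, thing, setting (Fatima / the medallion / in the courtyard)) is presupposed.
No listed fact shares that background with another recipient. Nothing contradicts the reply.
(Fact (2) would refute a reading with focus on the setting — but that is not what the question asks.)

0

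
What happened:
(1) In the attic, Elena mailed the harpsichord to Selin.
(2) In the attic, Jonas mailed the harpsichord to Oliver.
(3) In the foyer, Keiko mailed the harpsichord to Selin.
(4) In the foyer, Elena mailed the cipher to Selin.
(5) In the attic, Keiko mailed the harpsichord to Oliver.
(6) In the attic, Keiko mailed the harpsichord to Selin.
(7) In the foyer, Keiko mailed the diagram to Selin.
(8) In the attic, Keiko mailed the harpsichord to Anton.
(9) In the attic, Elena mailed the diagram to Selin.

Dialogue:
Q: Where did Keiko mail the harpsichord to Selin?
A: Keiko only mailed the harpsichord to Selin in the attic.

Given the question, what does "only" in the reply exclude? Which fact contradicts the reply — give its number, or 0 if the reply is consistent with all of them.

The question "Where did ...?" targets the setting, so in the reply the focus falls on "in the attic".
"Only" then excludes alternative settings while the background — agent = Keiko, thing = the harpsichord, recipient = Selin — is held fixed.
Fact (3) shares the background with a different setting (in the foyer) — counterexample.
(Fact (5) would refute a reading with focus on the recipient — but that is not what the question asks.)

3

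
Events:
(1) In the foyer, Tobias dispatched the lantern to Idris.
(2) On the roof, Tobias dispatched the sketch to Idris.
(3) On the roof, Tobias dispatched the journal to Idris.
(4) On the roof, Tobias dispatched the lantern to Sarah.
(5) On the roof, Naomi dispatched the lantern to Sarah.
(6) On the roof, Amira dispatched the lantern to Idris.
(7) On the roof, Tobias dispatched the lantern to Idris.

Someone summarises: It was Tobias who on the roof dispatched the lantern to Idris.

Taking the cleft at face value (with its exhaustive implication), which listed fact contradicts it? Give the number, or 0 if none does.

The cleft puts "Tobias" in focus and presupposes the open proposition with same thing, recipient, setting (the lantern / Idris / on the roof).
The exhaustive reading says no other agent fits that background.
Fact (6) shares the background but with agent = Amira; exhaustivity is violated.

6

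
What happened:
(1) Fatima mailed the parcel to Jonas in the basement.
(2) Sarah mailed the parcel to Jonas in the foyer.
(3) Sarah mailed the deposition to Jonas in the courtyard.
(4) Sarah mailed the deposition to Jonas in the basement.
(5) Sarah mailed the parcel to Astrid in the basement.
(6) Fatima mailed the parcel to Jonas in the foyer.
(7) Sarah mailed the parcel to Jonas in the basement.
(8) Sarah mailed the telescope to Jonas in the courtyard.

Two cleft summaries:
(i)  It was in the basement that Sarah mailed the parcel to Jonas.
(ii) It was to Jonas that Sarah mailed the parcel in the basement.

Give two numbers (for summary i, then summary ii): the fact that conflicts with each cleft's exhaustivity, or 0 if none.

Summary (i) focuses "in the basement" (the setting); background same agent, thing, recipient (Sarah / the parcel / Jonas). Fact (2) matches that background with setting = in the foyer — refutes (i).
Summary (ii) focuses "Jonas" (the recipient); background same agent, thing, setting (Sarah / the parcel / in the basement). Fact (5) matches that background with recipient = Astrid — refutes (ii).

2, 5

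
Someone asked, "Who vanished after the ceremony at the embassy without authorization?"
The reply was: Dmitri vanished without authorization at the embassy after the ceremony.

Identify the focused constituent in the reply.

The wh-word "who" asks about the subject (agent).
In the answer, "after the ceremony", "without authorization" and "at the embassy" are given — repeated from the question.
The constituent filling the subject (agent) gap is "Dmitri"; that is the focus and would carry nuclear stress.

Dmitri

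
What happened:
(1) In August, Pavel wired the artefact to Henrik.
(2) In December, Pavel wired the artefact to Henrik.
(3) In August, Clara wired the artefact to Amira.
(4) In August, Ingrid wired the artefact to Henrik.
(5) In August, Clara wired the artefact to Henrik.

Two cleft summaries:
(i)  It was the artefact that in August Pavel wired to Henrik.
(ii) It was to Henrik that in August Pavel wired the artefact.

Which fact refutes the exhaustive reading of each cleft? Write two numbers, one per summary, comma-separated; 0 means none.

Summary (i) focuses "the artefact" (the thing); background Pavel as agent and Henrik as recipient and in August as setting. No fact matches that background with a different thing, so 0.
Summary (ii) focuses "Henrik" (the recipient); background Pavel as agent and the artefact as thing and in August as setting. No fact matches that background with a different recipient, so 0.

0, 0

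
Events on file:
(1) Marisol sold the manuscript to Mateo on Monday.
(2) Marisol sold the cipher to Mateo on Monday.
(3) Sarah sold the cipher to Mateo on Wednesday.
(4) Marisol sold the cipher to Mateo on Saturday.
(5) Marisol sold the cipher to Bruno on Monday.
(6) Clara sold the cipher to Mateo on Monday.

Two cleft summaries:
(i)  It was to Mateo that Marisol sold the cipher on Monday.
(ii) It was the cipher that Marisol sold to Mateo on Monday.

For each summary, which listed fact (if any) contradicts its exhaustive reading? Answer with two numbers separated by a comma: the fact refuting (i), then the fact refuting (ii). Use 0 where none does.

5, 1

(i): focus "Mateo". Looking for same agent, thing, setting (Marisol / the cipher / on Monday) with some other recipient — fact (5) has Bruno there. Refuted.
(ii): focus "the cipher". Looking for same agent, recipient, setting (Marisol / Mateo / on Monday) with some other thing — fact (1) has the manuscript there. Refuted.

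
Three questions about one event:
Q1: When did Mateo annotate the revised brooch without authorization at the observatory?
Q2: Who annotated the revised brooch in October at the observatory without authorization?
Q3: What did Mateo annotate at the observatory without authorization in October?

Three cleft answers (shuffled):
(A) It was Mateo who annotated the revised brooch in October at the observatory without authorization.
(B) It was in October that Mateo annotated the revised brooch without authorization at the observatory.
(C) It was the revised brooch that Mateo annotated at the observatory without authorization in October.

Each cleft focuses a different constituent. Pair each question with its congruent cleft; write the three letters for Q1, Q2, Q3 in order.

Q1 asks about the time; cleft (B) focuses "in October", which is the time — so Q1 → B.
Q2 asks about the subject (agent); cleft (A) focuses "Mateo", which is the subject (agent) — so Q2 → A.
Q3 asks about the direct object; cleft (C) focuses "the revised brooch", which is the direct object — so Q3 → C.
Mapping: Q1→B, Q2→A, Q3→C.

BAC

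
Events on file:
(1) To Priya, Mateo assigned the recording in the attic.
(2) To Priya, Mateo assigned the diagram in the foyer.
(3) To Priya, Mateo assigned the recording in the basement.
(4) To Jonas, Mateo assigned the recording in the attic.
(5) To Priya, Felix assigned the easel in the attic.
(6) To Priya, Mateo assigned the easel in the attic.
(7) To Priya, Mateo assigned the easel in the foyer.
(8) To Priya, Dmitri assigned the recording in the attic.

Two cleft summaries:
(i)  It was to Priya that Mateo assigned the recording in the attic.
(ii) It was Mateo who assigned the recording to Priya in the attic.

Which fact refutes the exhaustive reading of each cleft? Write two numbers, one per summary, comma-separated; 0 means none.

4, 8

(i): focus "Priya". Looking for same agent, thing, setting (Mateo / the recording / in the attic) with some other recipient — fact (4) has Jonas there. Refuted.
(ii): focus "Mateo". Looking for same thing, recipient, setting (the recording / Priya / in the attic) with some other agent — fact (8) has Dmitri there. Refuted.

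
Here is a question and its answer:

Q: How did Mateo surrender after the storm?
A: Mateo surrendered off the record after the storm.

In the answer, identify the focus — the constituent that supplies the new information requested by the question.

The wh-word "how" asks about the manner.
In the answer, "Mateo" and "after the storm" are given — repeated from the question.
The constituent filling the manner gap is "off the record"; that is the focus and would carry nuclear stress.

off the record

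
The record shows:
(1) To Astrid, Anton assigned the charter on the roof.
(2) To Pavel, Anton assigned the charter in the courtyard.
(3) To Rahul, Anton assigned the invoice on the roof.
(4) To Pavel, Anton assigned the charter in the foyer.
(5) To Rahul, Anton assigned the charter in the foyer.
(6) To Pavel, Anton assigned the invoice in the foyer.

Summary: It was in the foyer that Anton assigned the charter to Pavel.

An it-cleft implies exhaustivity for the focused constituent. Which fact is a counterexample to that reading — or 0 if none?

The cleft puts "in the foyer" in focus and presupposes the open proposition with agent = Anton, thing = the charter, recipient = Pavel.
The exhaustive reading says no other setting fits that background.
Fact (2) shares the background but with setting = in the courtyard; exhaustivity is violated.

2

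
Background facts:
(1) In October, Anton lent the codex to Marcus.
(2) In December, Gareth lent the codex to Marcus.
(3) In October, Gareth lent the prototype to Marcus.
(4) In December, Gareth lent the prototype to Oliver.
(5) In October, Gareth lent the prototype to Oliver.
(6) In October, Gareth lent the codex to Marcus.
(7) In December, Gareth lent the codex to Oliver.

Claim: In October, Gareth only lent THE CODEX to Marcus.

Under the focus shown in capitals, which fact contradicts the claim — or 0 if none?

3

Focus (in capitals) is "the codex" — the thing. "Only" excludes alternative things while holding fixed Gareth as agent and Marcus as recipient and in October as setting.
Fact (3) matches on Gareth as agent and Marcus as recipient and in October as setting, but has thing = the prototype instead. That refutes the claim.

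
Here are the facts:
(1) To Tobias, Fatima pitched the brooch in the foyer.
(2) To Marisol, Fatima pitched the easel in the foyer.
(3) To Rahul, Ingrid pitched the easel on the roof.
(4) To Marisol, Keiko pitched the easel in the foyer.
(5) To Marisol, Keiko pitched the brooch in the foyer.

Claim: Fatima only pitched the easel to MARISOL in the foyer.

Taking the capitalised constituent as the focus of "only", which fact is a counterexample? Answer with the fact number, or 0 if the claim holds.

0

Focus (in capitals) is "Marisol" — the recipient. "Only" excludes alternative recipients while holding fixed agent = Fatima, thing = the easel, setting = in the foyer.
No fact matches agent = Fatima, thing = the easel, setting = in the foyer with a different recipient — every other fact differs on at least one backgrounded slot. So no fact refutes it.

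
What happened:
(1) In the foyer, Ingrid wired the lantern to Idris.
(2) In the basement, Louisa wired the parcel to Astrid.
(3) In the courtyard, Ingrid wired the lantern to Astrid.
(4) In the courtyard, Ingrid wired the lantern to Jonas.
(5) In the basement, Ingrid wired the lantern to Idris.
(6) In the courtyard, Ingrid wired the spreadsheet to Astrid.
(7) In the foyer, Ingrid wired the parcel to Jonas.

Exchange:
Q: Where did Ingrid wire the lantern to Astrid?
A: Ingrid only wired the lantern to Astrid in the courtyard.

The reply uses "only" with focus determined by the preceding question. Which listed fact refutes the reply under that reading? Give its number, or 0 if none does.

Answering "Where did ...?" puts focus on the setting — here, "in the courtyard".
"Only" then excludes alternative settings while the background — Ingrid as agent and the lantern as thing and Astrid as recipient — is held fixed.
No fact keeps Ingrid as agent and the lantern as thing and Astrid as recipient while changing the setting; every other fact differs on something backgrounded. The reply stands.
(Fact (6) would refute a reading with focus on the thing — but that is not what the question asks.)

0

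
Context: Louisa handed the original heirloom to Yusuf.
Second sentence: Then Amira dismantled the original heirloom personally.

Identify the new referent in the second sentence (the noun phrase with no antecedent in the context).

"the original heirloom" in the second sentence is given — already mentioned in the context.
"Amira" has no antecedent in the context; it is discourse-new.

Amira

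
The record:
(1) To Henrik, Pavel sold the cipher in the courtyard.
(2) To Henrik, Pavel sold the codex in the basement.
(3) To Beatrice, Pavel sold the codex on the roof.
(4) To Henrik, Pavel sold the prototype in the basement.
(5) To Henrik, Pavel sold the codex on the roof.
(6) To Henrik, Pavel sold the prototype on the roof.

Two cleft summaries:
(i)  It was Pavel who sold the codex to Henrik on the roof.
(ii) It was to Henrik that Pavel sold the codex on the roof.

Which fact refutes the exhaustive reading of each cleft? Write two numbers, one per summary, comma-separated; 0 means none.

0, 3

Summary (i) focuses "Pavel" (the agent); background the codex as thing and Henrik as recipient and on the roof as setting. No fact matches that background with a different agent, so 0.
Summary (ii) focuses "Henrik" (the recipient); background Pavel as agent and the codex as thing and on the roof as setting. Fact (3) matches that background with recipient = Beatrice — refutes (ii).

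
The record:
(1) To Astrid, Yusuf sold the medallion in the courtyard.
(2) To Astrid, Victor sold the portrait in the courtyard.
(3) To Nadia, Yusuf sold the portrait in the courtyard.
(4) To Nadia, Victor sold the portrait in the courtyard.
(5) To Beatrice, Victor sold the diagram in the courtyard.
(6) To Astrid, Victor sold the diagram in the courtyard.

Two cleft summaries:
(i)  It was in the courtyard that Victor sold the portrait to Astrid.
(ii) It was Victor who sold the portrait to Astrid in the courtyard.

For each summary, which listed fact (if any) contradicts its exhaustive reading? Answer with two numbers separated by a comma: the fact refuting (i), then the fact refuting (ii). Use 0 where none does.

Summary (i) focuses "in the courtyard" (the setting); background agent = Victor, thing = the portrait, recipient = Astrid. No fact matches that background with a different setting, so 0.
Summary (ii) focuses "Victor" (the agent); background thing = the portrait, recipient = Astrid, setting = in the courtyard. No fact matches that background with a different agent, so 0.

0, 0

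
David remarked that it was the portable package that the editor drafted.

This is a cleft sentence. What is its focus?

In an it-cleft "It was X that/who ...", the clefted constituent X is the focus; the that/who-clause expresses the presupposed open proposition.
Here the focus is "the portable package". The backgrounded (presupposed) material includes "the editor".

the portable package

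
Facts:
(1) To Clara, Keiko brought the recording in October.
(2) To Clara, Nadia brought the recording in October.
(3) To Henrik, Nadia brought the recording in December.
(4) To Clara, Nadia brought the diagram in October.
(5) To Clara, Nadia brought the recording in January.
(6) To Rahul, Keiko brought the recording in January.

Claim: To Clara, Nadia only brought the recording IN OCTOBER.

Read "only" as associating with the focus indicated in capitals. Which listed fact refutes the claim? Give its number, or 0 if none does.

The capitals mark "in October" as focus. So "only" rules out other settings, with the rest (agent = Nadia, thing = the recording, recipient = Clara) as background.
Fact (5) matches on agent = Nadia, thing = the recording, recipient = Clara, but has setting = in January instead. That refutes the claim.

5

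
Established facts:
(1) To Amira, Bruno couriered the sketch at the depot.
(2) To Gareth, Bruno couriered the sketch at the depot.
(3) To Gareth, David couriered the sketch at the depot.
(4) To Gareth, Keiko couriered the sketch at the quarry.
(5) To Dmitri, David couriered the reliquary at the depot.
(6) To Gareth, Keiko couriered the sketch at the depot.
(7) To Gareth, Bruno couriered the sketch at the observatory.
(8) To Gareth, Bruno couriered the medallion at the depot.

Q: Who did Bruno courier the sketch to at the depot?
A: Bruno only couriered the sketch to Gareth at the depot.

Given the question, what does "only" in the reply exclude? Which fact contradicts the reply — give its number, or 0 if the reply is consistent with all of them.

The question "Who did ... to ...?" targets the recipient, so in the reply the focus falls on "Gareth".
So "only" ranges over recipients; the rest (agent = Bruno, thing = the sketch, setting = at the depot) is presupposed.
Fact (1) shares the background with a different recipient (Amira) — counterexample.
(Fact (7) would refute a reading with focus on the setting — but that is not what the question asks.)

1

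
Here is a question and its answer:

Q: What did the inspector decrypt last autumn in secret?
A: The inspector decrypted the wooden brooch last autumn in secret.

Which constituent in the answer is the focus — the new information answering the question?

The wh-word "what" asks about the direct object.
In the answer, "the inspector", "last autumn" and "in secret" are given — repeated from the question.
The constituent filling the direct object gap is "the wooden brooch"; that is the focus and would carry nuclear stress.

the wooden brooch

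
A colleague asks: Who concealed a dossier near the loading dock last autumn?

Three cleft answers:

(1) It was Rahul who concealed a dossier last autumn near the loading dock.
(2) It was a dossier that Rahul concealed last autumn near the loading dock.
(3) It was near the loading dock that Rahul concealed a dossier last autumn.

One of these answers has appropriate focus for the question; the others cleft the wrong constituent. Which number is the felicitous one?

The question word "who" targets the subject (agent).
Option (1) clefts "Rahul" — that matches what the question asks about.
Option (2) clefts "a dossier" — the direct object, not what was asked.
Option (3) clefts "near the loading dock" — the location, not what was asked.
So the congruent reply is (1).

1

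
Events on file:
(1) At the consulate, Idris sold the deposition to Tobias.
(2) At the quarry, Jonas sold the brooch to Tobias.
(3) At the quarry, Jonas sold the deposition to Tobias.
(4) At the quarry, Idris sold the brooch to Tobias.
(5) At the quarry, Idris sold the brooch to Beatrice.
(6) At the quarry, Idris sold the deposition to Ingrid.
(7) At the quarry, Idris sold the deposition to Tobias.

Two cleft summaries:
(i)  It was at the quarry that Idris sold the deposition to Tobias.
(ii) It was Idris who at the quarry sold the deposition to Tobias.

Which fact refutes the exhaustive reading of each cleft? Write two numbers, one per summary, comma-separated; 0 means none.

1, 3

(i): focus "at the quarry". Looking for same agent, thing, recipient (Idris / the deposition / Tobias) with some other setting — fact (1) has at the consulate there. Refuted.
(ii): focus "Idris". Looking for same thing, recipient, setting (the deposition / Tobias / at the quarry) with some other agent — fact (3) has Jonas there. Refuted.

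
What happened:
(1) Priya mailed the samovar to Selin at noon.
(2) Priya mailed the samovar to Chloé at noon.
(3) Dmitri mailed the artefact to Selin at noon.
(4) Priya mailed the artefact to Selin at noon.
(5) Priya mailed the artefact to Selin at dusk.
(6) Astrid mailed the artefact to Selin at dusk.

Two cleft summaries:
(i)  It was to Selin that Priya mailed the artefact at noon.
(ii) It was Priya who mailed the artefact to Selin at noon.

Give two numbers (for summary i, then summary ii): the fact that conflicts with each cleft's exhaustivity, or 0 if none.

0, 3

Summary (i) focuses "Selin" (the recipient); background Priya as agent and the artefact as thing and at noon as setting. No fact matches that background with a different recipient, so 0.
Summary (ii) focuses "Priya" (the agent); background the artefact as thing and Selin as recipient and at noon as setting. Fact (3) matches that background with agent = Dmitri — refutes (ii).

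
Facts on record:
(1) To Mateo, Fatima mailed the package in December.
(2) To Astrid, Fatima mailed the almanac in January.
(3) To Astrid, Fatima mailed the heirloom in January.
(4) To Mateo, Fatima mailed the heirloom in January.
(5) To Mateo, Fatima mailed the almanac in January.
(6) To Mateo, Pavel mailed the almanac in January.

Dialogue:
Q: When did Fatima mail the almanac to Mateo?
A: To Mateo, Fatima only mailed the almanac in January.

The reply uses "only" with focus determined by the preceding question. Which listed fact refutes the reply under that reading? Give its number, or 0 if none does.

The question "When did ...?" targets the setting, so in the reply the focus falls on "in January".
"Only" then excludes alternative settings while the background — same agent, thing, recipient (Fatima / the almanac / Mateo) — is held fixed.
No listed fact shares that background with another setting. Nothing contradicts the reply.
(Fact (2) would refute a reading with focus on the recipient — but that is not what the question asks.)

0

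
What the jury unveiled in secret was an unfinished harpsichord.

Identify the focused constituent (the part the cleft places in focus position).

In a pseudo-cleft "What ... was X", the post-copular constituent X is the focus.
Here the focus is "an unfinished harpsichord". The backgrounded (presupposed) material includes "the jury" and "in secret".

an unfinished harpsichord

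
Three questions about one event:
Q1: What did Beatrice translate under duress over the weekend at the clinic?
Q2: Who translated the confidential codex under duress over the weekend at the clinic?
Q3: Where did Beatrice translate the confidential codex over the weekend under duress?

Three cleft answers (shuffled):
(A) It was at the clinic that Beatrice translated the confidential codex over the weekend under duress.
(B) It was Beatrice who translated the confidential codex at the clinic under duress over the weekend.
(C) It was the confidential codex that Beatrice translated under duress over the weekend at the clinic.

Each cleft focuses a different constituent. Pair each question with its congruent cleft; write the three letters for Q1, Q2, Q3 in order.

CBA

Q1 asks about the direct object; cleft (C) focuses "the confidential codex", which is the direct object — so Q1 → C.
Q2 asks about the subject (agent); cleft (B) focuses "Beatrice", which is the subject (agent) — so Q2 → B.
Q3 asks about the location; cleft (A) focuses "at the clinic", which is the location — so Q3 → A.
Mapping: Q1→C, Q2→B, Q3→A.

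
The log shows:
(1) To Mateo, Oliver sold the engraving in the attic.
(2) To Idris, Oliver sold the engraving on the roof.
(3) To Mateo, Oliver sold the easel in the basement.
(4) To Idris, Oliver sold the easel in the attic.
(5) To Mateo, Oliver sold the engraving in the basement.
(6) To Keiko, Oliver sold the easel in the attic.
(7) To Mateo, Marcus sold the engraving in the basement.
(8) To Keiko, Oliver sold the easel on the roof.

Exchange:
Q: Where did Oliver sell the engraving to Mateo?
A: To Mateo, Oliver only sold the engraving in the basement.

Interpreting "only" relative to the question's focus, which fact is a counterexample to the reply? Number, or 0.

The question "Where did ...?" targets the setting, so in the reply the focus falls on "in the basement".
"Only" then excludes alternative settings while the background — Oliver as agent and the engraving as thing and Mateo as recipient — is held fixed.
Fact (1) keeps Oliver as agent and the engraving as thing and Mateo as recipient but has setting = in the attic; that refutes the reply.
(Fact (3) would refute a reading with focus on the thing — but that is not what the question asks.)

1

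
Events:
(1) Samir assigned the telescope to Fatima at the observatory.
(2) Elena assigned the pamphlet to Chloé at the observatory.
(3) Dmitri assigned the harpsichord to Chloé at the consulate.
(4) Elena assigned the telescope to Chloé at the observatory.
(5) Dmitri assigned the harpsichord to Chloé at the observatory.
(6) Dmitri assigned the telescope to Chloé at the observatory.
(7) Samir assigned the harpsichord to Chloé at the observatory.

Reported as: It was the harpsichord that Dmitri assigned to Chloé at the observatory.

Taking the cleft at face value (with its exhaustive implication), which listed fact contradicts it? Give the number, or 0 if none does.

The cleft puts "the harpsichord" in focus and presupposes the open proposition with agent = Dmitri, recipient = Chloé, setting = at the observatory.
Exhaustivity: the harpsichord is the only thing satisfying that background.
But fact (6) also has agent = Dmitri, recipient = Chloé, setting = at the observatory, with thing = the telescope — so the exhaustive reading fails.

6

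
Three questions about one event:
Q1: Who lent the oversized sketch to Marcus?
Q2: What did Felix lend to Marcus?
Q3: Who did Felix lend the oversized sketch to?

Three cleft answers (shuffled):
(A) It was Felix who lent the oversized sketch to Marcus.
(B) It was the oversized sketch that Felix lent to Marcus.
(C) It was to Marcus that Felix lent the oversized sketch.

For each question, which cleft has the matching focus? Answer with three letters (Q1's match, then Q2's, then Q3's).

ABC

Q1 asks about the subject (agent); cleft (A) focuses "Felix", which is the subject (agent) — so Q1 → A.
Q2 asks about the direct object; cleft (B) focuses "the oversized sketch", which is the direct object — so Q2 → B.
Q3 asks about the recipient; cleft (C) focuses "to Marcus", which is the recipient — so Q3 → C.
Mapping: Q1→A, Q2→B, Q3→C.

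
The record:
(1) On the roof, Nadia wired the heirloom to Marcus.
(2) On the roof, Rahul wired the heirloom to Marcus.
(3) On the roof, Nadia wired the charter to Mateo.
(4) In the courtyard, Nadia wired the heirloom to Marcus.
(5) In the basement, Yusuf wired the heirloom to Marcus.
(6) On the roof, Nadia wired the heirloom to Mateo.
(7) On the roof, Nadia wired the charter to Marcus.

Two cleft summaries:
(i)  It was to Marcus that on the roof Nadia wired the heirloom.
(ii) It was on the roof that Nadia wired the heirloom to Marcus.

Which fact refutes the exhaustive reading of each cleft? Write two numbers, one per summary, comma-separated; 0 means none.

(i): focus "Marcus". Looking for agent = Nadia, thing = the heirloom, setting = on the roof with some other recipient — fact (6) has Mateo there. Refuted.
(ii): focus "on the roof". Looking for agent = Nadia, thing = the heirloom, recipient = Marcus with some other setting — fact (4) has in the courtyard there. Refuted.

6, 4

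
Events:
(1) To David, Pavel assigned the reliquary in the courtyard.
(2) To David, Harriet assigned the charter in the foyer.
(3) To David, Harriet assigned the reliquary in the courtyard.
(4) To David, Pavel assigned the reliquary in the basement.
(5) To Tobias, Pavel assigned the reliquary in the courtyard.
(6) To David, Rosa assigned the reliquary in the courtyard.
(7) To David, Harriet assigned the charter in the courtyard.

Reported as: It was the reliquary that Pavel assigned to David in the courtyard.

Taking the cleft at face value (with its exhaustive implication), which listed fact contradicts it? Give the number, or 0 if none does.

Focus of the cleft: "the reliquary" (the thing). Presupposed background: agent = Pavel, recipient = David, setting = in the courtyard.
The exhaustive reading says no other thing fits that background.
Every other fact differs from the presupposition on some backgrounded slot, so none challenges the exhaustivity.

0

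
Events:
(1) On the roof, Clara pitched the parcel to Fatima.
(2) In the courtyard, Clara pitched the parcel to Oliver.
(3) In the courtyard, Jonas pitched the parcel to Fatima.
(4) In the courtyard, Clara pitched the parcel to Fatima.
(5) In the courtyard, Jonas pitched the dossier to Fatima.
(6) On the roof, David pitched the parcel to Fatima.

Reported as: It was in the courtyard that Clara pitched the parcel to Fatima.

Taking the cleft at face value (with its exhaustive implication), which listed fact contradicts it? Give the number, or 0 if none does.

Focus of the cleft: "in the courtyard" (the setting). Presupposed background: agent = Clara, thing = the parcel, recipient = Fatima.
The exhaustive reading says no other setting fits that background.
But fact (1) also has agent = Clara, thing = the parcel, recipient = Fatima, with setting = on the roof — so the exhaustive reading fails.

1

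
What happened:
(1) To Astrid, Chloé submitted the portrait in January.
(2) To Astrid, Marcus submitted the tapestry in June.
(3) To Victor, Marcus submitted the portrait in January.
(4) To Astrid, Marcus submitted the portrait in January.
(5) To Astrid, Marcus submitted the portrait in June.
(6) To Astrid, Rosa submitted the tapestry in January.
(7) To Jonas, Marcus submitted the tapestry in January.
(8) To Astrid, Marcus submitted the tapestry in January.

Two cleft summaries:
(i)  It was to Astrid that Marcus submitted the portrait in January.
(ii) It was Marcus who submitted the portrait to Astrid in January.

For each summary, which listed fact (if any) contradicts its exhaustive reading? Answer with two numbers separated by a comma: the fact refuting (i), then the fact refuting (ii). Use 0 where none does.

3, 1

(i): focus "Astrid". Looking for agent = Marcus, thing = the portrait, setting = in January with some other recipient — fact (3) has Victor there. Refuted.
(ii): focus "Marcus". Looking for thing = the portrait, recipient = Astrid, setting = in January with some other agent — fact (1) has Chloé there. Refuted.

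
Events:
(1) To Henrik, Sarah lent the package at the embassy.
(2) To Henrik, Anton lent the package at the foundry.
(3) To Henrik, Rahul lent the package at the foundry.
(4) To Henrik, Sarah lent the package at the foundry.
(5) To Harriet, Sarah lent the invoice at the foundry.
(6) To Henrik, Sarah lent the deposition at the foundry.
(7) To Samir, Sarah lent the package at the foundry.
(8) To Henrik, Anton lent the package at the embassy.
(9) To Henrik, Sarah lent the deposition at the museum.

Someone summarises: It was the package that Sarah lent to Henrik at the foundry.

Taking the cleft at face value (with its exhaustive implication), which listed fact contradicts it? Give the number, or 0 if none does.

6

Focus of the cleft: "the package" (the thing). Presupposed background: same agent, recipient, setting (Sarah / Henrik / at the foundry).
The exhaustive reading says no other thing fits that background.
But fact (6) also has same agent, recipient, setting (Sarah / Henrik / at the foundry), with thing = the deposition — so the exhaustive reading fails.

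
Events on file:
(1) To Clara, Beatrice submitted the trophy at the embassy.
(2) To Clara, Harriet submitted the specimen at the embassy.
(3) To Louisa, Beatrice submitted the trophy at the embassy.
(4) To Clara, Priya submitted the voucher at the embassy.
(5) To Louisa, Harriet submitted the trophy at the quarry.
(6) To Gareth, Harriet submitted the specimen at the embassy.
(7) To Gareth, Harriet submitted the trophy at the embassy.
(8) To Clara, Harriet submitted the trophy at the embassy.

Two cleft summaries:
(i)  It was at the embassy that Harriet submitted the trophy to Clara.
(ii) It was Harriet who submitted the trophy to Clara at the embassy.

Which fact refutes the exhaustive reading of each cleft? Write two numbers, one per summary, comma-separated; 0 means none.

(i): focus "at the embassy". No fact shares Harriet as agent and the trophy as thing and Clara as recipient with a different setting. 0.
(ii): focus "Harriet". Looking for the trophy as thing and Clara as recipient and at the embassy as setting with some other agent — fact (1) has Beatrice there. Refuted.

0, 1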